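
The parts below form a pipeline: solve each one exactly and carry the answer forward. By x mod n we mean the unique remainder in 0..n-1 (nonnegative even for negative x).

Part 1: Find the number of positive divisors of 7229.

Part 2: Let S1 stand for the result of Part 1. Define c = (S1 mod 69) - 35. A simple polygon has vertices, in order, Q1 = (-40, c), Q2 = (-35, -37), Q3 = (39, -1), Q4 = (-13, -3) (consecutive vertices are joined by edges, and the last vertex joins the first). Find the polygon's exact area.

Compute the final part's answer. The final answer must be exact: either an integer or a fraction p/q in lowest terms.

Part 1: 7229 is prime, so its only divisors are 1 and 7229; count = 2; answer 2
Part 2: S1 = 2; c = -33; cross terms: (-40*-37 - -35*-33)=325, (-35*-1 - 39*-37)=1478, (39*-3 - -13*-1)=-130, (-13*-33 - -40*-3)=309; twice the area = |1982| = 1982; area = 991; answer 991

991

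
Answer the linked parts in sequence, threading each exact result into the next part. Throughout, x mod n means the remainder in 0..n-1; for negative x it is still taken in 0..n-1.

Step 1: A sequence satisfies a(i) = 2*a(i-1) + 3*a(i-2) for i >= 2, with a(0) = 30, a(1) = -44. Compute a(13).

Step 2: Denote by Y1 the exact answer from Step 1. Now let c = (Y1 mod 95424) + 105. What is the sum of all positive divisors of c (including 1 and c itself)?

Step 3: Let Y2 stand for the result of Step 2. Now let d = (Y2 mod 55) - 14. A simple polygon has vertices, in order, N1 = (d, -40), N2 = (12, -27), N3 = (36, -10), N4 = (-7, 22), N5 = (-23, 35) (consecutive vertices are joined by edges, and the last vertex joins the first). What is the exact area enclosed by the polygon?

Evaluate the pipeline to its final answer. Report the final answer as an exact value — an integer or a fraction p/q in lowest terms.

Step 1: a(2) = 2*(-44) + 3*(30) = 2; iterating: a(2)=2, a(3)=-128, a(4)=-250, a(5)=-884, a(6)=-2518, a(7)=-7688, a(8)=-22930, a(9)=-68924, a(10)=-206638, a(11)=-620048, a(12)=-1860010, a(13)=-5580164; answer -5580164
Step 2: Y1 = -5580164; c = 49957; 49957 is prime, so its only divisors are 1 and 49957; sigma = 1 + 49957 = 49958; answer 49958
Step 3: Y2 = 49958; d = 4; cross terms: (4*-27 - 12*-40)=372, (12*-10 - 36*-27)=852, (36*22 - -7*-10)=722, (-7*35 - -23*22)=261, (-23*-40 - 4*35)=780; twice the area = |2987| = 2987; area = 2987/2; answer 2987/2

2987/2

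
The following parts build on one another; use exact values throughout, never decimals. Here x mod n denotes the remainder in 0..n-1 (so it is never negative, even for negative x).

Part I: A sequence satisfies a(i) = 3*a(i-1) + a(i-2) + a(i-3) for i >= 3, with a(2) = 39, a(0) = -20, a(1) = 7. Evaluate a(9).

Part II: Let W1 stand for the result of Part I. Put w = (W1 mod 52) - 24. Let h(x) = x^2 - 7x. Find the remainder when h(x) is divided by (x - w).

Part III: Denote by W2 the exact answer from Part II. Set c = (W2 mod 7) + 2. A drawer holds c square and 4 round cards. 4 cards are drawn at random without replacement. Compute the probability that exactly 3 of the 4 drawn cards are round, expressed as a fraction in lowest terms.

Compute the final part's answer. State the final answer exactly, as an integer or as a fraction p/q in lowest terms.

4/35

Part I: a(3) = 3*(39) + 1*(7) + 1*(-20) = 104; iterating: a(3)=104, a(4)=358, a(5)=1217, a(6)=4113, a(7)=13914, a(8)=47072, a(9)=159243; answer 159243
Part II: W1 = 159243; w = -5; remainder = value at the root: 1*(-5)^2 - 7*(-5)^1 = (25) + (35) = 60; answer 60
Part III: W2 = 60; c = 6; total draws C(10,4) = 210; favorable C(4,3)*C(6,1) = 24; P = 4/35; answer 4/35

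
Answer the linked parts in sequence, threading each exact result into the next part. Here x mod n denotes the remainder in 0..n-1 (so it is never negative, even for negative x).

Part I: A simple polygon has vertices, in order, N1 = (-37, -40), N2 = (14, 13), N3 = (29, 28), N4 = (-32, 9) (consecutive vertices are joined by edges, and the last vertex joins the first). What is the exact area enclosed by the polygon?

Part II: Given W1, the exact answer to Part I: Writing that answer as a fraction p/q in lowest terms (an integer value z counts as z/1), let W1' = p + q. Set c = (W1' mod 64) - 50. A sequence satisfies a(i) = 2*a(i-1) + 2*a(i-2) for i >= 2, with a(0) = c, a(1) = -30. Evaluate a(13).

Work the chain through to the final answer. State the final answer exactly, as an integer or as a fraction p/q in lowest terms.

Part I: cross terms: (-37*13 - 14*-40)=79, (14*28 - 29*13)=15, (29*9 - -32*28)=1157, (-32*-40 - -37*9)=1613; twice the area = |2864| = 2864; area = 1432; answer 1432
Part II: W1 = 1432; threaded value p + q = 1433; c = -25; a(2) = 2*(-30) + 2*(-25) = -110; iterating: a(2)=-110, a(3)=-280, a(4)=-780, a(5)=-2120, a(6)=-5800, a(7)=-15840, a(8)=-43280, a(9)=-118240, a(10)=-323040, a(11)=-882560, a(12)=-2411200, a(13)=-6587520; answer -6587520

-6587520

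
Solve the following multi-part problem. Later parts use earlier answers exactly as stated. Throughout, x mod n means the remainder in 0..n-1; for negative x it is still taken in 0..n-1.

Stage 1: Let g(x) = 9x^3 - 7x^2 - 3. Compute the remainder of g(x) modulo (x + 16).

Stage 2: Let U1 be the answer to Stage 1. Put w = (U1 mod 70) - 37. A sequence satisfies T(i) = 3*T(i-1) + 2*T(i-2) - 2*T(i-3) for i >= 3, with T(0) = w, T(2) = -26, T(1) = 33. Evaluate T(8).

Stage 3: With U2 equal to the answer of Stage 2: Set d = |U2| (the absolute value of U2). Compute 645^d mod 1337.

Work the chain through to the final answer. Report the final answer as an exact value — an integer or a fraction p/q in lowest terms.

Stage 1: remainder = value at the root: 9*(-16)^3 - 7*(-16)^2 - 3 = (-36864) + (-1792) + (-3) = -38659; answer -38659
Stage 2: U1 = -38659; w = 14; T(3) = 3*(-26) + 2*(33) - 2*(14) = -40; iterating: T(3)=-40, T(4)=-238, T(5)=-742, T(6)=-2622, T(7)=-8874, T(8)=-30382; answer -30382
Stage 3: U2 = -30382; d = 30382; squarings mod 1337: 645^1=645, 645^2=218, 645^4=729, 645^8=652, 645^16=1275, 645^32=1170, 645^64=1149, 645^128=582, 645^256=463, 645^512=449, 645^1024=1051, 645^2048=239, 645^4096=967, 645^8192=526, 645^16384=1254; 645^30382 = 645^2 * 645^4 * 645^8 * 645^32 * 645^128 * 645^512 * 645^1024 * 645^4096 * 645^8192 * 645^16384 = 1163 (mod 1337); answer 1163

1163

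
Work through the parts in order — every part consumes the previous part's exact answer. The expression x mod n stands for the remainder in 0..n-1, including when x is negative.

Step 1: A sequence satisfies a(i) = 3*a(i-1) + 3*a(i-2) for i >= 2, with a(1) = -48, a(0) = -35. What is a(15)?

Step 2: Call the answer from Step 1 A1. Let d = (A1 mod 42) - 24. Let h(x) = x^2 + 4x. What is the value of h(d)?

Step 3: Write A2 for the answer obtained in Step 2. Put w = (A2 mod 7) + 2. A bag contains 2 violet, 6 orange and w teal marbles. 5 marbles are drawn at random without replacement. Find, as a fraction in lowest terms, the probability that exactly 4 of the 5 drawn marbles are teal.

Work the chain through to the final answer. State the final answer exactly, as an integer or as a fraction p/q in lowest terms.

Step 1: a(2) = 3*(-48) + 3*(-35) = -249; iterating: a(2)=-249, a(3)=-891, a(4)=-3420, a(5)=-12933, a(6)=-49059, a(7)=-185976, a(8)=-705105, a(9)=-2673243, a(10)=-10135044, a(11)=-38424861, a(12)=-145679715, a(13)=-552313728, a(14)=-2093980329, a(15)=-7938882171; answer -7938882171
Step 2: A1 = -7938882171; d = 15; 1*(15)^2 + 4*(15)^1 = (225) + (60) = 285; answer 285
Step 3: A2 = 285; w = 7; total draws C(15,5) = 3003; favorable C(7,4)*C(8,1) = 280; P = 40/429; answer 40/429

40/429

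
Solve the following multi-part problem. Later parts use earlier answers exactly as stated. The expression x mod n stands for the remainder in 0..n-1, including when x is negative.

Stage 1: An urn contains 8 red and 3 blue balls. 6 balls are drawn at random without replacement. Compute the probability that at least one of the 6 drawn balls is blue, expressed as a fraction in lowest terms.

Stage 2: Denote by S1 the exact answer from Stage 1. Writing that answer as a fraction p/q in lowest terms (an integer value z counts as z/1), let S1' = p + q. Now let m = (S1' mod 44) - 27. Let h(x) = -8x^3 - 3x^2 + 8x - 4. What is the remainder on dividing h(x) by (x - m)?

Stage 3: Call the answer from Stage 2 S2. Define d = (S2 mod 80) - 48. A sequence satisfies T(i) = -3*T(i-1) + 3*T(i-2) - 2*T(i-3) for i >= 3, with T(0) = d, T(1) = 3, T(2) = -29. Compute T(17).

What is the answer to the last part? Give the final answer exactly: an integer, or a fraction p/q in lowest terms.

15766594561

Stage 1: total draws C(11,6) = 462; complement C(8,6) = 28; favorable 462 - 28 = 434; P = 31/33; answer 31/33
Stage 2: S1 = 31/33; threaded value p + q = 64; m = -7; remainder = value at the root: -8*(-7)^3 - 3*(-7)^2 + 8*(-7)^1 - 4 = (2744) + (-147) + (-56) + (-4) = 2537; answer 2537
Stage 3: S2 = 2537; d = 9; T(3) = -3*(-29) + 3*(3) - 2*(9) = 78; iterating: T(3)=78, T(4)=-327, T(5)=1273, T(6)=-4956, T(7)=19341, T(8)=-75437, T(9)=294246, T(10)=-1147731, T(11)=4476805, T(12)=-17462100, T(13)=68112177, T(14)=-265676441, T(15)=1036290054, T(16)=-4042123839, T(17)=15766594561; answer 15766594561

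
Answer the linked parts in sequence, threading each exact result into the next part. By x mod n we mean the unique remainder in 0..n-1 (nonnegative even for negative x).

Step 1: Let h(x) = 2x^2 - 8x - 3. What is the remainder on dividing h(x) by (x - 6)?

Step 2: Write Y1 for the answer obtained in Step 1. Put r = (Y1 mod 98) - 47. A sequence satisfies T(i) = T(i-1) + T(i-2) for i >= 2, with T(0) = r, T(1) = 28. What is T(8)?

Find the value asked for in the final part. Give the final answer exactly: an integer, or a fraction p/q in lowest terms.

250

Step 1: remainder = value at the root: 2*(6)^2 - 8*(6)^1 - 3 = (72) + (-48) + (-3) = 21; answer 21
Step 2: Y1 = 21; r = -26; T(2) = 1*(28) + 1*(-26) = 2; iterating: T(2)=2, T(3)=30, T(4)=32, T(5)=62, T(6)=94, T(7)=156, T(8)=250; answer 250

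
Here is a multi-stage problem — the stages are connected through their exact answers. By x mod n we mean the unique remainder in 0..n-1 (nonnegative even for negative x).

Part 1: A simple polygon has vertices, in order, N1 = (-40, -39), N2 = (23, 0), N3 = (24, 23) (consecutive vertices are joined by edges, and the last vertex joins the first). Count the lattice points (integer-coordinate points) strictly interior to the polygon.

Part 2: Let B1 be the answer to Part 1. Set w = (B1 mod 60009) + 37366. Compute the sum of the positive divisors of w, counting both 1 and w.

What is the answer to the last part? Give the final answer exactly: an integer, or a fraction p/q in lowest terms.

38070

Part 1: cross terms: (-40*0 - 23*-39)=897, (23*23 - 24*0)=529, (24*-39 - -40*23)=-16; twice the area = |1410| = 1410; area = 705; boundary points = 3 + 1 + 2 = 6; strictly interior points = area - boundary/2 + 1 = 703; answer 703
Part 2: B1 = 703; w = 38069; 38069 is prime, so its only divisors are 1 and 38069; sigma = 1 + 38069 = 38070; answer 38070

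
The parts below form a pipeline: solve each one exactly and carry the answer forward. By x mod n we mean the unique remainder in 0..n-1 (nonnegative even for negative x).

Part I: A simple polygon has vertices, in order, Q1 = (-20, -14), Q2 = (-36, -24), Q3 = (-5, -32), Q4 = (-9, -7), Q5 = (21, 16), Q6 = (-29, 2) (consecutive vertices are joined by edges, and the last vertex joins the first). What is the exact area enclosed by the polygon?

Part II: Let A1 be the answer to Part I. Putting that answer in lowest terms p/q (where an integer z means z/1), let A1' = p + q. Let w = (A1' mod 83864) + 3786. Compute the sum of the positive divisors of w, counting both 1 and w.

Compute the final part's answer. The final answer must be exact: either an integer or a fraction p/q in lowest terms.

Part I: cross terms: (-20*-24 - -36*-14)=-24, (-36*-32 - -5*-24)=1032, (-5*-7 - -9*-32)=-253, (-9*16 - 21*-7)=3, (21*2 - -29*16)=506, (-29*-14 - -20*2)=446; twice the area = |1710| = 1710; area = 855; answer 855
Part II: A1 = 855; threaded value p + q = 856; w = 4642; 4642 = 2 * 11 * 211; sigma = (1 + 2) * (1 + 11) * (1 + 211) = 3 * 12 * 212 = 7632; answer 7632

7632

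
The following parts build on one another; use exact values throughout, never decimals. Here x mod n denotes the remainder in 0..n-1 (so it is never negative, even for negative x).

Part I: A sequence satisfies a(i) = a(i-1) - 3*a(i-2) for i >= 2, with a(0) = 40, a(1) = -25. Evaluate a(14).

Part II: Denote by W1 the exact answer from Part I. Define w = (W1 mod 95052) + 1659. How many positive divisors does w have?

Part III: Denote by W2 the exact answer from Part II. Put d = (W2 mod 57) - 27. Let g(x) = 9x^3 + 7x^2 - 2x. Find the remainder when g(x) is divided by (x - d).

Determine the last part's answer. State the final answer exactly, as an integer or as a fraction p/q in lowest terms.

Part I: a(2) = 1*(-25) - 3*(40) = -145; iterating: a(2)=-145, a(3)=-70, a(4)=365, a(5)=575, a(6)=-520, a(7)=-2245, a(8)=-685, a(9)=6050, a(10)=8105, a(11)=-10045, a(12)=-34360, a(13)=-4225, a(14)=98855; answer 98855
Part II: W1 = 98855; w = 5462; 5462 = 2 * 2731; number of divisors = (1+1) * (1+1) = 4; answer 4
Part III: W2 = 4; d = -23; remainder = value at the root: 9*(-23)^3 + 7*(-23)^2 - 2*(-23)^1 = (-109503) + (3703) + (46) = -105754; answer -105754

-105754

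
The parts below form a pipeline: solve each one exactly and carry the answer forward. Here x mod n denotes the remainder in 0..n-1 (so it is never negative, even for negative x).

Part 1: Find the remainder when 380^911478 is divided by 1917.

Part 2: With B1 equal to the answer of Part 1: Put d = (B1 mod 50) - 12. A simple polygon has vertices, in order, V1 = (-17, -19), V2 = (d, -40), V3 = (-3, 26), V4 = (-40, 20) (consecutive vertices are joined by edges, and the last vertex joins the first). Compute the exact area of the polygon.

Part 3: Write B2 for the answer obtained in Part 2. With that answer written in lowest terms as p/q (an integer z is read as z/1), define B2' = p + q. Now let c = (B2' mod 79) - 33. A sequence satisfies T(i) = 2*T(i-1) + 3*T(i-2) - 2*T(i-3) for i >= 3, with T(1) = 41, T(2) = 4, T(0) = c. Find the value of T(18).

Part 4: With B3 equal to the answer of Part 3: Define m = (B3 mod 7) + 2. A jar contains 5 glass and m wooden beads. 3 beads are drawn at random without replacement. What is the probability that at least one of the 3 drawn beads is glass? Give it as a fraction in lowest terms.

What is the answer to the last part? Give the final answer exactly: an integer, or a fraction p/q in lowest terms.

Part 1: squarings mod 1917: 380^1=380, 380^2=625, 380^4=1474, 380^8=715, 380^16=1303, 380^32=1264, 380^64=835, 380^128=1354, 380^256=664, 380^512=1903, 380^1024=196, 380^2048=76, 380^4096=25, 380^8192=625, 380^16384=1474, 380^32768=715, 380^65536=1303, 380^131072=1264, 380^262144=835, 380^524288=1354; 380^911478 = 380^2 * 380^4 * 380^16 * 380^32 * 380^64 * 380^2048 * 380^8192 * 380^16384 * 380^32768 * 380^65536 * 380^262144 * 380^524288 = 289 (mod 1917); answer 289
Part 2: B1 = 289; d = 27; cross terms: (-17*-40 - 27*-19)=1193, (27*26 - -3*-40)=582, (-3*20 - -40*26)=980, (-40*-19 - -17*20)=1100; twice the area = |3855| = 3855; area = 3855/2; answer 3855/2
Part 3: B2 = 3855/2; threaded value p + q = 3857; c = 32; T(3) = 2*(4) + 3*(41) - 2*(32) = 67; iterating: T(3)=67, T(4)=64, T(5)=321, T(6)=700, T(7)=2235, T(8)=5928, T(9)=17161, T(10)=47636, T(11)=134899, T(12)=378384, T(13)=1066193, T(14)=2997740, T(15)=8437291, T(16)=23735416, T(17)=66787225, T(18)=187906116; answer 187906116
Part 4: B3 = 187906116; m = 8; total draws C(13,3) = 286; complement C(8,3) = 56; favorable 286 - 56 = 230; P = 115/143; answer 115/143

115/143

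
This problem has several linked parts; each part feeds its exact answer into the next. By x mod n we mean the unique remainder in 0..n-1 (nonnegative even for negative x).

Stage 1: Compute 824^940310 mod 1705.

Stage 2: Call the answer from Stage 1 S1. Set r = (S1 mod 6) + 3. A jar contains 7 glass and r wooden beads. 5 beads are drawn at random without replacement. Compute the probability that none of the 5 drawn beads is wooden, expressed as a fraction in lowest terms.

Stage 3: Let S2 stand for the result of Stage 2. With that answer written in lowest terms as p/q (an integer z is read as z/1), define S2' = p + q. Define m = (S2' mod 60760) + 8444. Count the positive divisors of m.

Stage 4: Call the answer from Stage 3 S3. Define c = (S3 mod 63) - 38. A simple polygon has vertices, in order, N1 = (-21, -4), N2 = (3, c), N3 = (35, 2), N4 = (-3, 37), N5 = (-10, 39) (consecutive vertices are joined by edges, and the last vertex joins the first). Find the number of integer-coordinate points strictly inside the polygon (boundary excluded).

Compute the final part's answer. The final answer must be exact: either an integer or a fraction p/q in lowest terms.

1824

Stage 1: squarings mod 1705: 824^1=824, 824^2=386, 824^4=661, 824^8=441, 824^16=111, 824^32=386, 824^64=661, 824^128=441, 824^256=111, 824^512=386, 824^1024=661, 824^2048=441, 824^4096=111, 824^8192=386, 824^16384=661, 824^32768=441, 824^65536=111, 824^131072=386, 824^262144=661, 824^524288=441; 824^940310 = 824^2 * 824^4 * 824^16 * 824^256 * 824^2048 * 824^4096 * 824^16384 * 824^131072 * 824^262144 * 824^524288 = 56 (mod 1705); answer 56
Stage 2: S1 = 56; r = 5; total draws C(12,5) = 792; favorable C(7,5) = 21; P = 7/264; answer 7/264
Stage 3: S2 = 7/264; threaded value p + q = 271; m = 8715; 8715 = 3 * 5 * 7 * 83; number of divisors = (1+1) * (1+1) * (1+1) * (1+1) = 16; answer 16
Stage 4: S3 = 16; c = -22; cross terms: (-21*-22 - 3*-4)=474, (3*2 - 35*-22)=776, (35*37 - -3*2)=1301, (-3*39 - -10*37)=253, (-10*-4 - -21*39)=859; twice the area = |3663| = 3663; area = 3663/2; boundary points = 6 + 8 + 1 + 1 + 1 = 17; strictly interior points = area - boundary/2 + 1 = 1824; answer 1824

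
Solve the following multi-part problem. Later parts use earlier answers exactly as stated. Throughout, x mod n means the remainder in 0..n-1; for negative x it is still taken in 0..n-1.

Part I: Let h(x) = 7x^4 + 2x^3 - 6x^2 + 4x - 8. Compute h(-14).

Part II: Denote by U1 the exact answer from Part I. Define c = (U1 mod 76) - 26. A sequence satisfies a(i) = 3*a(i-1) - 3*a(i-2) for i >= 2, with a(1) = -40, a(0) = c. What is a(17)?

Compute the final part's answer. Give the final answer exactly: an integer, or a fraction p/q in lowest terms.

Part I: 7*(-14)^4 + 2*(-14)^3 - 6*(-14)^2 + 4*(-14)^1 - 8 = (268912) + (-5488) + (-1176) + (-56) + (-8) = 262184; answer 262184
Part II: U1 = 262184; c = 34; a(2) = 3*(-40) - 3*(34) = -222; iterating: a(2)=-222, a(3)=-546, a(4)=-972, a(5)=-1278, a(6)=-918, a(7)=1080, a(8)=5994, a(9)=14742, a(10)=26244, a(11)=34506, a(12)=24786, a(13)=-29160, a(14)=-161838, a(15)=-398034, a(16)=-708588, a(17)=-931662; answer -931662

-931662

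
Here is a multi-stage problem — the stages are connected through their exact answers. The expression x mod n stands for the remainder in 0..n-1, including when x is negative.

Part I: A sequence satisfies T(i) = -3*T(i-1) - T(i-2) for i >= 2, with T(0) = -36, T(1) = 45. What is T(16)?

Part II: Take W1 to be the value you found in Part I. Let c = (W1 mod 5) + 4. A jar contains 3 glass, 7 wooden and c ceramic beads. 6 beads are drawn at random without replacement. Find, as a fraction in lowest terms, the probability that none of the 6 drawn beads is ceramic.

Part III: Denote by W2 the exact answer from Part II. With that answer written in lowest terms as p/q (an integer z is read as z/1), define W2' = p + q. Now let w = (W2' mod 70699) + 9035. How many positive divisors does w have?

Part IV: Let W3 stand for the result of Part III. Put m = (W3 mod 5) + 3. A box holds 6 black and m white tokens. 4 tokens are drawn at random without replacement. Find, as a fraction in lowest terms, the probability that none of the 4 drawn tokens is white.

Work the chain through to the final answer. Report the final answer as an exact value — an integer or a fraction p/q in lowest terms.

Part I: T(2) = -3*(45) - 1*(-36) = -99; iterating: T(2)=-99, T(3)=252, T(4)=-657, T(5)=1719, T(6)=-4500, T(7)=11781, T(8)=-30843, T(9)=80748, T(10)=-211401, T(11)=553455, T(12)=-1448964, T(13)=3793437, T(14)=-9931347, T(15)=26000604, T(16)=-68070465; answer -68070465
Part II: W1 = -68070465; c = 4; total draws C(14,6) = 3003; favorable C(10,6) = 210; P = 10/143; answer 10/143
Part III: W2 = 10/143; threaded value p + q = 153; w = 9188; 9188 = 2^2 * 2297; number of divisors = (2+1) * (1+1) = 6; answer 6
Part IV: W3 = 6; m = 4; total draws C(10,4) = 210; favorable C(6,4) = 15; P = 1/14; answer 1/14

1/14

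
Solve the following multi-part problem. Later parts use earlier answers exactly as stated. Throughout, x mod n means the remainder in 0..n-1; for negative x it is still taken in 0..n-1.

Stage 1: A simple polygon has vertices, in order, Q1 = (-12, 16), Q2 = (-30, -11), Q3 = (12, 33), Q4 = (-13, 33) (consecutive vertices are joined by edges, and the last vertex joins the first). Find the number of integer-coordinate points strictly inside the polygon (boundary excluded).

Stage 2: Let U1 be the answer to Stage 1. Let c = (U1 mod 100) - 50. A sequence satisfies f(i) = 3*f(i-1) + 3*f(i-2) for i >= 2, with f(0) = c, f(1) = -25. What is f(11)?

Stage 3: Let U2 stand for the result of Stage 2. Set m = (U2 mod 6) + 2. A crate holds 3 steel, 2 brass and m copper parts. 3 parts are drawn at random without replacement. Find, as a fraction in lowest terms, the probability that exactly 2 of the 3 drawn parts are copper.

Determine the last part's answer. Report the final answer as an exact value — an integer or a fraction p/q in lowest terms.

5/12

Stage 1: cross terms: (-12*-11 - -30*16)=612, (-30*33 - 12*-11)=-858, (12*33 - -13*33)=825, (-13*16 - -12*33)=188; twice the area = |767| = 767; area = 767/2; boundary points = 9 + 2 + 25 + 1 = 37; strictly interior points = area - boundary/2 + 1 = 366; answer 366
Stage 2: U1 = 366; c = 16; f(2) = 3*(-25) + 3*(16) = -27; iterating: f(2)=-27, f(3)=-156, f(4)=-549, f(5)=-2115, f(6)=-7992, f(7)=-30321, f(8)=-114939, f(9)=-435780, f(10)=-1652157, f(11)=-6263811; answer -6263811
Stage 3: U2 = -6263811; m = 5; total draws C(10,3) = 120; favorable C(5,2)*C(5,1) = 50; P = 5/12; answer 5/12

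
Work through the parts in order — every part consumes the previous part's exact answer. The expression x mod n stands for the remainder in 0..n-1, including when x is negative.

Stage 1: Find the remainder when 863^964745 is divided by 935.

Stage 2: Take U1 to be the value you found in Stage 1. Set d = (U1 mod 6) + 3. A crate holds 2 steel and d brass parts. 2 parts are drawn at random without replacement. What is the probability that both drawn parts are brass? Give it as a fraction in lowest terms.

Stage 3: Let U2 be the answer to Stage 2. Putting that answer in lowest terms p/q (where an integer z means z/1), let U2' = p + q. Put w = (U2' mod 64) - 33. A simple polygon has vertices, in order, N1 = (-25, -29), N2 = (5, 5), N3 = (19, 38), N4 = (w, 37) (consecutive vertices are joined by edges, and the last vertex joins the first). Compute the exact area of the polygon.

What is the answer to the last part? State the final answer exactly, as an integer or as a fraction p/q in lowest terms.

3351/2

Stage 1: squarings mod 935: 863^1=863, 863^2=509, 863^4=86, 863^8=851, 863^16=511, 863^32=256, 863^64=86, 863^128=851, 863^256=511, 863^512=256, 863^1024=86, 863^2048=851, 863^4096=511, 863^8192=256, 863^16384=86, 863^32768=851, 863^65536=511, 863^131072=256, 863^262144=86, 863^524288=851; 863^964745 = 863^1 * 863^8 * 863^128 * 863^2048 * 863^4096 * 863^8192 * 863^32768 * 863^131072 * 863^262144 * 863^524288 = 353 (mod 935); answer 353
Stage 2: U1 = 353; d = 8; total draws C(10,2) = 45; favorable C(8,2) = 28; P = 28/45; answer 28/45
Stage 3: U2 = 28/45; threaded value p + q = 73; w = -24; cross terms: (-25*5 - 5*-29)=20, (5*38 - 19*5)=95, (19*37 - -24*38)=1615, (-24*-29 - -25*37)=1621; twice the area = |3351| = 3351; area = 3351/2; answer 3351/2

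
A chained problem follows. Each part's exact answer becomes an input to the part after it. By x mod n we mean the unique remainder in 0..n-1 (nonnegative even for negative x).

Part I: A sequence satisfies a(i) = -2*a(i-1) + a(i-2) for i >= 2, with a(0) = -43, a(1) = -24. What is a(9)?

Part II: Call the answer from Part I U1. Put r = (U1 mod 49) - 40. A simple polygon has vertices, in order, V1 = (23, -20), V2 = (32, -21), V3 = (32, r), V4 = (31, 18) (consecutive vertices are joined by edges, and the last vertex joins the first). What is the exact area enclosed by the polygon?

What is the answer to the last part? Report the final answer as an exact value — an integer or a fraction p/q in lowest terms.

180

Part I: a(2) = -2*(-24) + 1*(-43) = 5; iterating: a(2)=5, a(3)=-34, a(4)=73, a(5)=-180, a(6)=433, a(7)=-1046, a(8)=2525, a(9)=-6096; answer -6096
Part II: U1 = -6096; r = -11; cross terms: (23*-21 - 32*-20)=157, (32*-11 - 32*-21)=320, (32*18 - 31*-11)=917, (31*-20 - 23*18)=-1034; twice the area = |360| = 360; area = 180; answer 180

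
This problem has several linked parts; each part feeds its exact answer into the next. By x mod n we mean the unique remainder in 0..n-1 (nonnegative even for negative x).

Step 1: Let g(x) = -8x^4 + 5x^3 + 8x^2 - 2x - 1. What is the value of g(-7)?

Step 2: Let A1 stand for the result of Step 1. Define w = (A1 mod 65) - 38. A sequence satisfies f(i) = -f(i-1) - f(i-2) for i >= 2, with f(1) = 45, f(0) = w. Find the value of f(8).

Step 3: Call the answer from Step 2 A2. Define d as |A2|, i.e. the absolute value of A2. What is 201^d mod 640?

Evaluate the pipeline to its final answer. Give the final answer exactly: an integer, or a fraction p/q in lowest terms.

41

Step 1: -8*(-7)^4 + 5*(-7)^3 + 8*(-7)^2 - 2*(-7)^1 - 1 = (-19208) + (-1715) + (392) + (14) + (-1) = -20518; answer -20518
Step 2: A1 = -20518; w = -16; f(2) = -1*(45) - 1*(-16) = -29; iterating: f(2)=-29, f(3)=-16, f(4)=45, f(5)=-29, f(6)=-16, f(7)=45, f(8)=-29; answer -29
Step 3: A2 = -29; d = 29; squarings mod 640: 201^1=201, 201^2=81, 201^4=161, 201^8=321, 201^16=1; 201^29 = 201^1 * 201^4 * 201^8 * 201^16 = 41 (mod 640); answer 41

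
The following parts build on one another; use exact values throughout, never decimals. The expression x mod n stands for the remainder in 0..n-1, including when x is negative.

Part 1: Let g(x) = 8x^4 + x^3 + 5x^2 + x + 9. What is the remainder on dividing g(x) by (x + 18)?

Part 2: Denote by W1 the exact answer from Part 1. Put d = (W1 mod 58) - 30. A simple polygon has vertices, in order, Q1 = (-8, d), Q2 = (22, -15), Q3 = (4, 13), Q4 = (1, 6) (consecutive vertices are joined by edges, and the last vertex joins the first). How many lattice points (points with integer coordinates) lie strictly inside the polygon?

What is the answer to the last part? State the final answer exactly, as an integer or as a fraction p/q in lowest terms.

163

Part 1: remainder = value at the root: 8*(-18)^4 + 1*(-18)^3 + 5*(-18)^2 + 1*(-18)^1 + 9 = (839808) + (-5832) + (1620) + (-18) + (9) = 835587; answer 835587
Part 2: W1 = 835587; d = 9; cross terms: (-8*-15 - 22*9)=-78, (22*13 - 4*-15)=346, (4*6 - 1*13)=11, (1*9 - -8*6)=57; twice the area = |336| = 336; area = 168; boundary points = 6 + 2 + 1 + 3 = 12; strictly interior points = area - boundary/2 + 1 = 163; answer 163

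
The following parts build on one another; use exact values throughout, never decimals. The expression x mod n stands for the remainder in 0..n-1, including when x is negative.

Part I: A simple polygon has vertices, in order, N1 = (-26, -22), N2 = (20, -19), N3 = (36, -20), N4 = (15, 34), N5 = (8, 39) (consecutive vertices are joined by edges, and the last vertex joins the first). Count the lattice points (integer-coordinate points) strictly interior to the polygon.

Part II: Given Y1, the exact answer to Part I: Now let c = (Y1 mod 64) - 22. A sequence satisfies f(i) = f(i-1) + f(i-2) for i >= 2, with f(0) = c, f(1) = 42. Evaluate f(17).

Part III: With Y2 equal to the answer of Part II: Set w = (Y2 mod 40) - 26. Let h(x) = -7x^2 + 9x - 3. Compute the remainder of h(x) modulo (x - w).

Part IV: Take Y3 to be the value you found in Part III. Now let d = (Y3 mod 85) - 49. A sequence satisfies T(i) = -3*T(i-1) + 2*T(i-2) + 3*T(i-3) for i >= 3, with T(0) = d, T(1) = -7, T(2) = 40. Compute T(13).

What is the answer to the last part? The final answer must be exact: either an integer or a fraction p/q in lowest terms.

-31614817

Part I: cross terms: (-26*-19 - 20*-22)=934, (20*-20 - 36*-19)=284, (36*34 - 15*-20)=1524, (15*39 - 8*34)=313, (8*-22 - -26*39)=838; twice the area = |3893| = 3893; area = 3893/2; boundary points = 1 + 1 + 3 + 1 + 1 = 7; strictly interior points = area - boundary/2 + 1 = 1944; answer 1944
Part II: Y1 = 1944; c = 2; f(2) = 1*(42) + 1*(2) = 44; iterating: f(2)=44, f(3)=86, f(4)=130, f(5)=216, f(6)=346, f(7)=562, f(8)=908, f(9)=1470, f(10)=2378, f(11)=3848, f(12)=6226, f(13)=10074, f(14)=16300, f(15)=26374, f(16)=42674, f(17)=69048; answer 69048
Part III: Y2 = 69048; w = -18; remainder = value at the root: -7*(-18)^2 + 9*(-18)^1 - 3 = (-2268) + (-162) + (-3) = -2433; answer -2433
Part IV: Y3 = -2433; d = -17; T(3) = -3*(40) + 2*(-7) + 3*(-17) = -185; iterating: T(3)=-185, T(4)=614, T(5)=-2092, T(6)=6949, T(7)=-23189, T(8)=77189, T(9)=-257098, T(10)=856105, T(11)=-2850944, T(12)=9493748, T(13)=-31614817; answer -31614817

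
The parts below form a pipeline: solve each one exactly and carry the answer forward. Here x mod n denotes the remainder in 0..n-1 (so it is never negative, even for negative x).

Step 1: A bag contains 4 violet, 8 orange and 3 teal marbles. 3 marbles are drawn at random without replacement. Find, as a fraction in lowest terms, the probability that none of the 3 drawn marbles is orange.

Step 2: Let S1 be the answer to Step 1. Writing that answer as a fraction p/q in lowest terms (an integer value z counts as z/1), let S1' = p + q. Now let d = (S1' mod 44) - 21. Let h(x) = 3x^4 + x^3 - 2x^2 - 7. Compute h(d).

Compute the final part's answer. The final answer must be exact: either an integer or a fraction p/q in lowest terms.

6755

Step 1: total draws C(15,3) = 455; favorable C(7,3) = 35; P = 1/13; answer 1/13
Step 2: S1 = 1/13; threaded value p + q = 14; d = -7; 3*(-7)^4 + 1*(-7)^3 - 2*(-7)^2 - 7 = (7203) + (-343) + (-98) + (-7) = 6755; answer 6755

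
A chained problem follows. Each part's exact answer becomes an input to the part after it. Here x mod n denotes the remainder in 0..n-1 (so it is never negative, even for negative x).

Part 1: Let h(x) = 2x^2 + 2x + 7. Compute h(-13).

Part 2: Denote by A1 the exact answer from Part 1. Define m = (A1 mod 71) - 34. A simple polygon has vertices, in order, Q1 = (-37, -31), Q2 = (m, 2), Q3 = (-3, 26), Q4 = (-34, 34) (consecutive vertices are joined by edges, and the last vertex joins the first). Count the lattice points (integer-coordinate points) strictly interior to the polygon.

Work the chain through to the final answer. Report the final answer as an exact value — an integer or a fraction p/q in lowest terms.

1539

Part 1: 2*(-13)^2 + 2*(-13)^1 + 7 = (338) + (-26) + (7) = 319; answer 319
Part 2: A1 = 319; m = 1; cross terms: (-37*2 - 1*-31)=-43, (1*26 - -3*2)=32, (-3*34 - -34*26)=782, (-34*-31 - -37*34)=2312; twice the area = |3083| = 3083; area = 3083/2; boundary points = 1 + 4 + 1 + 1 = 7; strictly interior points = area - boundary/2 + 1 = 1539; answer 1539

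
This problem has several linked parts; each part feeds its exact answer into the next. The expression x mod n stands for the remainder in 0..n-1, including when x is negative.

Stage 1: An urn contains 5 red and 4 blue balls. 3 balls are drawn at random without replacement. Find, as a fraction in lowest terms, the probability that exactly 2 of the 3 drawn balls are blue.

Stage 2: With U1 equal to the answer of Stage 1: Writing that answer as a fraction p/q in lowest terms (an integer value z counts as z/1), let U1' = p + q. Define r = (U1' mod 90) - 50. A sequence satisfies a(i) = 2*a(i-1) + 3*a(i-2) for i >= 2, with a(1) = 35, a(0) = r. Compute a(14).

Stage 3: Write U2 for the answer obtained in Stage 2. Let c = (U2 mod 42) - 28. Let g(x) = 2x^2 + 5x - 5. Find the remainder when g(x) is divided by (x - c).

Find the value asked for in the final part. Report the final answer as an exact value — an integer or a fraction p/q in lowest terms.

Stage 1: total draws C(9,3) = 84; favorable C(4,2)*C(5,1) = 30; P = 5/14; answer 5/14
Stage 2: U1 = 5/14; threaded value p + q = 19; r = -31; a(2) = 2*(35) + 3*(-31) = -23; iterating: a(2)=-23, a(3)=59, a(4)=49, a(5)=275, a(6)=697, a(7)=2219, a(8)=6529, a(9)=19715, a(10)=59017, a(11)=177179, a(12)=531409, a(13)=1594355, a(14)=4782937; answer 4782937
Stage 3: U2 = 4782937; c = -9; remainder = value at the root: 2*(-9)^2 + 5*(-9)^1 - 5 = (162) + (-45) + (-5) = 112; answer 112

112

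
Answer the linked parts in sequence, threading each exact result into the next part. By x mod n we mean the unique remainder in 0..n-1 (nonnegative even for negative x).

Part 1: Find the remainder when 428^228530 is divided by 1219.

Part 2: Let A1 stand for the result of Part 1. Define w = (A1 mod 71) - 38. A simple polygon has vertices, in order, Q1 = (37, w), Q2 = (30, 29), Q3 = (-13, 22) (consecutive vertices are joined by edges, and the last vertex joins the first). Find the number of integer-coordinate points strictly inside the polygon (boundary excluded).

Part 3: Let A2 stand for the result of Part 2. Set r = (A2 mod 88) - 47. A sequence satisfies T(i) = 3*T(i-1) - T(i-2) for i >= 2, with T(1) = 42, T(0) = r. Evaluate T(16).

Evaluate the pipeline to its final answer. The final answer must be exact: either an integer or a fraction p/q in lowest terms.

Part 1: squarings mod 1219: 428^1=428, 428^2=334, 428^4=627, 428^8=611, 428^16=307, 428^32=386, 428^64=278, 428^128=487, 428^256=683, 428^512=831, 428^1024=607, 428^2048=311, 428^4096=420, 428^8192=864, 428^16384=468, 428^32768=823, 428^65536=784, 428^131072=280; 428^228530 = 428^2 * 428^16 * 428^32 * 428^128 * 428^1024 * 428^2048 * 428^4096 * 428^8192 * 428^16384 * 428^65536 * 428^131072 = 307 (mod 1219); answer 307
Part 2: A1 = 307; w = -15; cross terms: (37*29 - 30*-15)=1523, (30*22 - -13*29)=1037, (-13*-15 - 37*22)=-619; twice the area = |1941| = 1941; area = 1941/2; boundary points = 1 + 1 + 1 = 3; strictly interior points = area - boundary/2 + 1 = 970; answer 970
Part 3: A2 = 970; r = -45; T(2) = 3*(42) - 1*(-45) = 171; iterating: T(2)=171, T(3)=471, T(4)=1242, T(5)=3255, T(6)=8523, T(7)=22314, T(8)=58419, T(9)=152943, T(10)=400410, T(11)=1048287, T(12)=2744451, T(13)=7185066, T(14)=18810747, T(15)=49247175, T(16)=128930778; answer 128930778

128930778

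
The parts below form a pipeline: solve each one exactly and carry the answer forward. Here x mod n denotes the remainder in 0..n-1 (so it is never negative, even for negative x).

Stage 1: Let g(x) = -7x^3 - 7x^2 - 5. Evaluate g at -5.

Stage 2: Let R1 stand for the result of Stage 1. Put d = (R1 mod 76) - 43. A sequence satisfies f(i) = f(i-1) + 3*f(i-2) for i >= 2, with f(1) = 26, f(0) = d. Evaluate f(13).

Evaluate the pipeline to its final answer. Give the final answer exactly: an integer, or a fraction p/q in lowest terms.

-221926

Stage 1: -7*(-5)^3 - 7*(-5)^2 - 5 = (875) + (-175) + (-5) = 695; answer 695
Stage 2: R1 = 695; d = -32; f(2) = 1*(26) + 3*(-32) = -70; iterating: f(2)=-70, f(3)=8, f(4)=-202, f(5)=-178, f(6)=-784, f(7)=-1318, f(8)=-3670, f(9)=-7624, f(10)=-18634, f(11)=-41506, f(12)=-97408, f(13)=-221926; answer -221926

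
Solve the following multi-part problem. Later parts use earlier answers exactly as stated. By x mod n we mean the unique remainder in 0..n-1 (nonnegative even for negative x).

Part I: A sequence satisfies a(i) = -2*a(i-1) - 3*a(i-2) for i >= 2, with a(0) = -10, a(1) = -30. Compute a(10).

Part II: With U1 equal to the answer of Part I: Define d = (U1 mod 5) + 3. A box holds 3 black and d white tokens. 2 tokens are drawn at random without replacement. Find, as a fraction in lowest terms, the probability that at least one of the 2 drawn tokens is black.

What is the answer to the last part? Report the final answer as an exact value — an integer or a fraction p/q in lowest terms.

4/5

Part I: a(2) = -2*(-30) - 3*(-10) = 90; iterating: a(2)=90, a(3)=-90, a(4)=-90, a(5)=450, a(6)=-630, a(7)=-90, a(8)=2070, a(9)=-3870, a(10)=1530; answer 1530
Part II: U1 = 1530; d = 3; total draws C(6,2) = 15; complement C(3,2) = 3; favorable 15 - 3 = 12; P = 4/5; answer 4/5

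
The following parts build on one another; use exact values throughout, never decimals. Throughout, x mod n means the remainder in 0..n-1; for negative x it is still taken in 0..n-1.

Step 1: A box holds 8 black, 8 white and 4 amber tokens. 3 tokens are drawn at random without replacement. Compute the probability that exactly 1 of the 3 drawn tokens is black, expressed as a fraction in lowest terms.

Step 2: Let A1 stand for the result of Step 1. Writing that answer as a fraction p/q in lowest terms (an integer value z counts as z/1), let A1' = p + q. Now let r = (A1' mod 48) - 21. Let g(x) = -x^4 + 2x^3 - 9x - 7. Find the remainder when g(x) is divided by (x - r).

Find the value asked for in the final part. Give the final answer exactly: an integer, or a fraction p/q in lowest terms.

Step 1: total draws C(20,3) = 1140; favorable C(8,1)*C(12,2) = 528; P = 44/95; answer 44/95
Step 2: A1 = 44/95; threaded value p + q = 139; r = 22; remainder = value at the root: -1*(22)^4 + 2*(22)^3 - 9*(22)^1 - 7 = (-234256) + (21296) + (-198) + (-7) = -213165; answer -213165

-213165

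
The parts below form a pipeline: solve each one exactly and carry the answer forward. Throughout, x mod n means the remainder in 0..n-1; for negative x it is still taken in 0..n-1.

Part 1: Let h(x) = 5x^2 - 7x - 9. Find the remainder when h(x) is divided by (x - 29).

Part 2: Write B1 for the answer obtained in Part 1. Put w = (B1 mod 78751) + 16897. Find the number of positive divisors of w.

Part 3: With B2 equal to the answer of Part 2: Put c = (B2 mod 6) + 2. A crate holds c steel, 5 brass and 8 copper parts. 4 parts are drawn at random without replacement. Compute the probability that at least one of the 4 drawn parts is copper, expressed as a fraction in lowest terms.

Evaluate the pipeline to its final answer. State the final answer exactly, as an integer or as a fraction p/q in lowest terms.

Part 1: remainder = value at the root: 5*(29)^2 - 7*(29)^1 - 9 = (4205) + (-203) + (-9) = 3993; answer 3993
Part 2: B1 = 3993; w = 20890; 20890 = 2 * 5 * 2089; number of divisors = (1+1) * (1+1) * (1+1) = 8; answer 8
Part 3: B2 = 8; c = 4; total draws C(17,4) = 2380; complement C(9,4) = 126; favorable 2380 - 126 = 2254; P = 161/170; answer 161/170

161/170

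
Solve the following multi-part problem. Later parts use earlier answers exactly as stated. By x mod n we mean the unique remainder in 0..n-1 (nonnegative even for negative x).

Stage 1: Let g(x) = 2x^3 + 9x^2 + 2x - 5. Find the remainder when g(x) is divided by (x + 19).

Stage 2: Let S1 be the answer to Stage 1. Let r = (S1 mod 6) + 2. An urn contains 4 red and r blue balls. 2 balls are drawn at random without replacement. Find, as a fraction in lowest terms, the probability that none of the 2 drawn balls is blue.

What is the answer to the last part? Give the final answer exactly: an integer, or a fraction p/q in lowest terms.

Stage 1: remainder = value at the root: 2*(-19)^3 + 9*(-19)^2 + 2*(-19)^1 - 5 = (-13718) + (3249) + (-38) + (-5) = -10512; answer -10512
Stage 2: S1 = -10512; r = 2; total draws C(6,2) = 15; favorable C(4,2) = 6; P = 2/5; answer 2/5

2/5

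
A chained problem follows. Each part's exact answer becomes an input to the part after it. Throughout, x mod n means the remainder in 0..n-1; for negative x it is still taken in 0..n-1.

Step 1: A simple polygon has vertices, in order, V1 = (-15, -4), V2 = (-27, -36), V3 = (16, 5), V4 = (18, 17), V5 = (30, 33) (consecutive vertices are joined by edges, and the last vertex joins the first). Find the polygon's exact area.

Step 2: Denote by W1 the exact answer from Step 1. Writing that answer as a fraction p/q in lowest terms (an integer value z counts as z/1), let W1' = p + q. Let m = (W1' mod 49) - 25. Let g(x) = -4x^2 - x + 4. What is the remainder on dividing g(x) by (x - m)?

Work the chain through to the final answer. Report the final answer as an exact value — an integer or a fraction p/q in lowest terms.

Step 1: cross terms: (-15*-36 - -27*-4)=432, (-27*5 - 16*-36)=441, (16*17 - 18*5)=182, (18*33 - 30*17)=84, (30*-4 - -15*33)=375; twice the area = |1514| = 1514; area = 757; answer 757
Step 2: W1 = 757; threaded value p + q = 758; m = -2; remainder = value at the root: -4*(-2)^2 - 1*(-2)^1 + 4 = (-16) + (2) + (4) = -10; answer -10

-10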